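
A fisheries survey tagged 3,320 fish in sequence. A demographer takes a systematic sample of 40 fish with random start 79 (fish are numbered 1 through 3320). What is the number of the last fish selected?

3316

k = 3320/40 = 83
40th selection = r + (40−1)·k = 79 + 39×83 = 79 + 3237 = 3316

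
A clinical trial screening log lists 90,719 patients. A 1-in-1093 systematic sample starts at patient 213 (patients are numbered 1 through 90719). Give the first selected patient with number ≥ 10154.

k = 1093
Steps past start: ⌈(10154 − 213)/1093⌉ = ⌈9941/1093⌉ = 10
Selected patient: 213 + 10×1093 = 11143

11143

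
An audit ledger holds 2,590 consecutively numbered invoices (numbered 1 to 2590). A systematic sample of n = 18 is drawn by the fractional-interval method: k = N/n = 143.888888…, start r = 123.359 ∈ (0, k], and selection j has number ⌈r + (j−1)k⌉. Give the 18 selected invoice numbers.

124, 268, 412, 556, 699, 843, 987, 1131, 1275, 1419, 1563, 1707, 1851, 1994, 2138, 2282, 2426, 2570

j=1: r + 0k = 123.359 → ⌈·⌉ = 124
j=2: r + 1k = 267.247888… → ⌈·⌉ = 268
j=3: r + 2k = 411.136777… → ⌈·⌉ = 412
j=4: r + 3k = 555.025666… → ⌈·⌉ = 556
j=5: r + 4k = 698.914555… → ⌈·⌉ = 699
j=6: r + 5k = 842.803444… → ⌈·⌉ = 843
j=7: r + 6k = 986.692333… → ⌈·⌉ = 987
j=8: r + 7k = 1130.581222… → ⌈·⌉ = 1131
j=9: r + 8k = 1274.470111… → ⌈·⌉ = 1275
j=10: r + 9k = 1418.359 → ⌈·⌉ = 1419
j=11: r + 10k = 1562.247888… → ⌈·⌉ = 1563
j=12: r + 11k = 1706.136777… → ⌈·⌉ = 1707
j=13: r + 12k = 1850.025666… → ⌈·⌉ = 1851
j=14: r + 13k = 1993.914555… → ⌈·⌉ = 1994
j=15: r + 14k = 2137.803444… → ⌈·⌉ = 2138
j=16: r + 15k = 2281.692333… → ⌈·⌉ = 2282
j=17: r + 16k = 2425.581222… → ⌈·⌉ = 2426
j=18: r + 17k = 2569.470111… → ⌈·⌉ = 2570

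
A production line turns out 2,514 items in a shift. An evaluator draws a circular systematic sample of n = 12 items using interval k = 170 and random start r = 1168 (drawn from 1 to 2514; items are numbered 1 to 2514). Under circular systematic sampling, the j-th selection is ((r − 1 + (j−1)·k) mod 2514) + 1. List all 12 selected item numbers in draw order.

1168, 1338, 1508, 1678, 1848, 2018, 2188, 2358, 14, 184, 354, 524

Selection 1: 1168
Selection 2: 1168 + 170 = 1338
Selection 3: 1338 + 170 = 1508
Selection 4: 1508 + 170 = 1678
Selection 5: 1678 + 170 = 1848
Selection 6: 1848 + 170 = 2018
Selection 7: 2018 + 170 = 2188
Selection 8: 2188 + 170 = 2358
Selection 9: 2358 + 170 = 2528 → 2528 − 2514 = 14
Selection 10: 14 + 170 = 184
Selection 11: 184 + 170 = 354
Selection 12: 354 + 170 = 524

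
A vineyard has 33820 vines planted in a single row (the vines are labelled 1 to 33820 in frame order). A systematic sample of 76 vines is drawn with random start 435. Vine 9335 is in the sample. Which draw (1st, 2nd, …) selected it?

21

k = 33820/76 = 445
position = (9335 − 435)/445 + 1 = 8900/445 + 1 = 20 + 1 = 21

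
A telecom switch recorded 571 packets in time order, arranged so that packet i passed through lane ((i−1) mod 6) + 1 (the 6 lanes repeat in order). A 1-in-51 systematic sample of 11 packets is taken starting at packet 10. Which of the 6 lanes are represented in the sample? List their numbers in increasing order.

1, 4

Consecutive selections differ by k = 51, so their lane numbers differ by 51 mod 6 = 3.
gcd(51, 6) = 3, so the sample visits 6/3 = 2 distinct residues mod 6.
Start 10 is lane 4; the lanes hit are 1, 4.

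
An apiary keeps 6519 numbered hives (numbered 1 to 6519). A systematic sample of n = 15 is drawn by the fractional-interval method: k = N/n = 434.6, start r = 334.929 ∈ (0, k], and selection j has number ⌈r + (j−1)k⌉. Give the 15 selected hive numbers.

335, 770, 1205, 1639, 2074, 2508, 2943, 3378, 3812, 4247, 4681, 5116, 5551, 5985, 6420

j=1: r + 0k = 334.929 → ⌈·⌉ = 335
j=2: r + 1k = 769.529 → ⌈·⌉ = 770
j=3: r + 2k = 1204.129 → ⌈·⌉ = 1205
j=4: r + 3k = 1638.729 → ⌈·⌉ = 1639
j=5: r + 4k = 2073.329 → ⌈·⌉ = 2074
j=6: r + 5k = 2507.929 → ⌈·⌉ = 2508
j=7: r + 6k = 2942.529 → ⌈·⌉ = 2943
j=8: r + 7k = 3377.129 → ⌈·⌉ = 3378
j=9: r + 8k = 3811.729 → ⌈·⌉ = 3812
j=10: r + 9k = 4246.329 → ⌈·⌉ = 4247
j=11: r + 10k = 4680.929 → ⌈·⌉ = 4681
j=12: r + 11k = 5115.529 → ⌈·⌉ = 5116
j=13: r + 12k = 5550.129 → ⌈·⌉ = 5551
j=14: r + 13k = 5984.729 → ⌈·⌉ = 5985
j=15: r + 14k = 6419.329 → ⌈·⌉ = 6420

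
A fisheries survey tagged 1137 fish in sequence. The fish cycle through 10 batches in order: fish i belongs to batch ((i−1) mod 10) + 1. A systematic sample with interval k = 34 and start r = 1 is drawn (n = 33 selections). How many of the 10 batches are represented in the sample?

Consecutive selections differ by k = 34, so their batch numbers differ by 34 mod 10 = 4.
gcd(34, 10) = 2, so the sample visits 10/2 = 5 distinct residues mod 10.
Start 1 is batch 1; the batches hit are 1, 3, 5, 7, 9.

5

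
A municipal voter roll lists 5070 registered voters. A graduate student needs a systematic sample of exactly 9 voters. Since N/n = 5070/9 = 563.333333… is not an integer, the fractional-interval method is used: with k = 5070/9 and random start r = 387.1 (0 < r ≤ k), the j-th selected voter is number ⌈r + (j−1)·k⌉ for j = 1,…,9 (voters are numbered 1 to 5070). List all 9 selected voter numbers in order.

j=1: r + 0k = 387.1 → ⌈·⌉ = 388
j=2: r + 1k = 950.433333… → ⌈·⌉ = 951
j=3: r + 2k = 1513.766666… → ⌈·⌉ = 1514
j=4: r + 3k = 2077.1 → ⌈·⌉ = 2078
j=5: r + 4k = 2640.433333… → ⌈·⌉ = 2641
j=6: r + 5k = 3203.766666… → ⌈·⌉ = 3204
j=7: r + 6k = 3767.1 → ⌈·⌉ = 3768
j=8: r + 7k = 4330.433333… → ⌈·⌉ = 4331
j=9: r + 8k = 4893.766666… → ⌈·⌉ = 4894

388, 951, 1514, 2078, 2641, 3204, 3768, 4331, 4894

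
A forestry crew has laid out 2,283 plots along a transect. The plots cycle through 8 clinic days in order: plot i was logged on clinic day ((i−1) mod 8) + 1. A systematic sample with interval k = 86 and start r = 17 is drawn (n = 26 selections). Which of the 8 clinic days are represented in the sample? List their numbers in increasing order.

Consecutive selections differ by k = 86, so their clinic day numbers differ by 86 mod 8 = 6.
gcd(86, 8) = 2, so the sample visits 8/2 = 4 distinct residues mod 8.
Start 17 is clinic day 1; the clinic days hit are 1, 3, 5, 7.

1, 3, 5, 7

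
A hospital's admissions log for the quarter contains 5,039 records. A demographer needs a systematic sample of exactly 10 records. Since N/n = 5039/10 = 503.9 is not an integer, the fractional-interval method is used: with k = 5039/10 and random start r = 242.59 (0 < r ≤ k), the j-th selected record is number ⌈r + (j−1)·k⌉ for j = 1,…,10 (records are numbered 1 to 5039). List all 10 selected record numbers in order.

243, 747, 1251, 1755, 2259, 2763, 3266, 3770, 4274, 4778

j=1: r + 0k = 242.59 → ⌈·⌉ = 243
j=2: r + 1k = 746.49 → ⌈·⌉ = 747
j=3: r + 2k = 1250.39 → ⌈·⌉ = 1251
j=4: r + 3k = 1754.29 → ⌈·⌉ = 1755
j=5: r + 4k = 2258.19 → ⌈·⌉ = 2259
j=6: r + 5k = 2762.09 → ⌈·⌉ = 2763
j=7: r + 6k = 3265.99 → ⌈·⌉ = 3266
j=8: r + 7k = 3769.89 → ⌈·⌉ = 3770
j=9: r + 8k = 4273.79 → ⌈·⌉ = 4274
j=10: r + 9k = 4777.69 → ⌈·⌉ = 4778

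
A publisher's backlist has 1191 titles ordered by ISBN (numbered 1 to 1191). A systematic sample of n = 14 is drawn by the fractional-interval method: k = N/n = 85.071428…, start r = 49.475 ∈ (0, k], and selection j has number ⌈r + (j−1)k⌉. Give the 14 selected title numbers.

j=1: r + 0k = 49.475 → ⌈·⌉ = 50
j=2: r + 1k = 134.546428… → ⌈·⌉ = 135
j=3: r + 2k = 219.617857… → ⌈·⌉ = 220
j=4: r + 3k = 304.689285… → ⌈·⌉ = 305
j=5: r + 4k = 389.760714… → ⌈·⌉ = 390
j=6: r + 5k = 474.832142… → ⌈·⌉ = 475
j=7: r + 6k = 559.903571… → ⌈·⌉ = 560
j=8: r + 7k = 644.975 → ⌈·⌉ = 645
j=9: r + 8k = 730.046428… → ⌈·⌉ = 731
j=10: r + 9k = 815.117857… → ⌈·⌉ = 816
j=11: r + 10k = 900.189285… → ⌈·⌉ = 901
j=12: r + 11k = 985.260714… → ⌈·⌉ = 986
j=13: r + 12k = 1070.332142… → ⌈·⌉ = 1071
j=14: r + 13k = 1155.403571… → ⌈·⌉ = 1156

50, 135, 220, 305, 390, 475, 560, 645, 731, 816, 901, 986, 1071, 1156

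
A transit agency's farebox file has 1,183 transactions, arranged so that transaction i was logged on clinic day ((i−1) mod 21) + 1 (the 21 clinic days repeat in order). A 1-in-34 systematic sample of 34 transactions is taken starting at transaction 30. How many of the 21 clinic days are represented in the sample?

21

Consecutive selections differ by k = 34, so their clinic day numbers differ by 34 mod 21 = 13.
gcd(34, 21) = 1, so the sample visits 21/1 = 21 distinct residues mod 21.
Start 30 is clinic day 9; the clinic days hit are 1, 2, 3, 4, 5, 6, 7, 8, 9, 10, 11, 12, 13, 14, 15, 16, 17, 18, 19, 20, 21.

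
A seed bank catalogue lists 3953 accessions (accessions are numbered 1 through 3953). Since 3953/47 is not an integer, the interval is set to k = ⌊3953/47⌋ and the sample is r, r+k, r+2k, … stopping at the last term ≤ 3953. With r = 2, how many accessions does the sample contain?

48

k = ⌊3953/47⌋ = 84
Achieved size = ⌊(3953 − 2)/84⌋ + 1 = ⌊3951/84⌋ + 1 = 47 + 1 = 48
(last selection: 2 + 47×84 = 3950 ≤ 3953; next would be 4034 > 3953)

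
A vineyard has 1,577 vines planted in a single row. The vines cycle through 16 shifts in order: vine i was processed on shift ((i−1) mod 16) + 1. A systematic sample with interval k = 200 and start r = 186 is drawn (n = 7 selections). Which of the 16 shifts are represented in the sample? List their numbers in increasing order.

2, 10

Consecutive selections differ by k = 200, so their shift numbers differ by 200 mod 16 = 8.
gcd(200, 16) = 8, so the sample visits 16/8 = 2 distinct residues mod 16.
Start 186 is shift 10; the shifts hit are 2, 10.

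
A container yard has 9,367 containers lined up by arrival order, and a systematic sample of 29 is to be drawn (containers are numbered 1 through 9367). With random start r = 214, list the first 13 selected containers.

k = N/n = 9367/29 = 323
container 1: 214
container 2: 214 + 323 = 537
container 3: 537 + 323 = 860
container 4: 860 + 323 = 1183
container 5: 1183 + 323 = 1506
container 6: 1506 + 323 = 1829
container 7: 1829 + 323 = 2152
container 8: 2152 + 323 = 2475
container 9: 2475 + 323 = 2798
container 10: 2798 + 323 = 3121
container 11: 3121 + 323 = 3444
container 12: 3444 + 323 = 3767
container 13: 3767 + 323 = 4090

214, 537, 860, 1183, 1506, 1829, 2152, 2475, 2798, 3121, 3444, 3767, 4090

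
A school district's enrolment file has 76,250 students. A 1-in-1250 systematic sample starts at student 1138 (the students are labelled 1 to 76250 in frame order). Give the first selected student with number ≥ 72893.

73638

k = 1250
Steps past start: ⌈(72893 − 1138)/1250⌉ = ⌈71755/1250⌉ = 58
Selected student: 1138 + 58×1250 = 73638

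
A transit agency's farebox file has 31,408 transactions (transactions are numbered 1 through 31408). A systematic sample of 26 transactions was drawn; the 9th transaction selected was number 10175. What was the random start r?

511

k = 31408/26 = 1208
r = 10175 − (9−1)×1208 = 10175 − 9664 = 511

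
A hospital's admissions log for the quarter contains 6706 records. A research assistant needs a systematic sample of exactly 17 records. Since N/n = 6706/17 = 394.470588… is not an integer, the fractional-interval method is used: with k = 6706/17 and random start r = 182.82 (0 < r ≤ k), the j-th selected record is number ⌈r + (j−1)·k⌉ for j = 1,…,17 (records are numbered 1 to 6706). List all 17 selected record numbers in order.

183, 578, 972, 1367, 1761, 2156, 2550, 2945, 3339, 3734, 4128, 4522, 4917, 5311, 5706, 6100, 6495

j=1: r + 0k = 182.82 → ⌈·⌉ = 183
j=2: r + 1k = 577.290588… → ⌈·⌉ = 578
j=3: r + 2k = 971.761176… → ⌈·⌉ = 972
j=4: r + 3k = 1366.231764… → ⌈·⌉ = 1367
j=5: r + 4k = 1760.702352… → ⌈·⌉ = 1761
j=6: r + 5k = 2155.172941… → ⌈·⌉ = 2156
j=7: r + 6k = 2549.643529… → ⌈·⌉ = 2550
j=8: r + 7k = 2944.114117… → ⌈·⌉ = 2945
j=9: r + 8k = 3338.584705… → ⌈·⌉ = 3339
j=10: r + 9k = 3733.055294… → ⌈·⌉ = 3734
j=11: r + 10k = 4127.525882… → ⌈·⌉ = 4128
j=12: r + 11k = 4521.996470… → ⌈·⌉ = 4522
j=13: r + 12k = 4916.467058… → ⌈·⌉ = 4917
j=14: r + 13k = 5310.937647… → ⌈·⌉ = 5311
j=15: r + 14k = 5705.408235… → ⌈·⌉ = 5706
j=16: r + 15k = 6099.878823… → ⌈·⌉ = 6100
j=17: r + 16k = 6494.349411… → ⌈·⌉ = 6495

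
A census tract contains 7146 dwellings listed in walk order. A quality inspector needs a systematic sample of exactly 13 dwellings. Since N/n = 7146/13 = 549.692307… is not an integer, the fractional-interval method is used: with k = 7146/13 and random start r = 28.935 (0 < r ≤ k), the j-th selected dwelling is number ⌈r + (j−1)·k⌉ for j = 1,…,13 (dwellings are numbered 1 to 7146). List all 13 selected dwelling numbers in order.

29, 579, 1129, 1679, 2228, 2778, 3328, 3877, 4427, 4977, 5526, 6076, 6626

j=1: r + 0k = 28.935 → ⌈·⌉ = 29
j=2: r + 1k = 578.627307… → ⌈·⌉ = 579
j=3: r + 2k = 1128.319615… → ⌈·⌉ = 1129
j=4: r + 3k = 1678.011923… → ⌈·⌉ = 1679
j=5: r + 4k = 2227.704230… → ⌈·⌉ = 2228
j=6: r + 5k = 2777.396538… → ⌈·⌉ = 2778
j=7: r + 6k = 3327.088846… → ⌈·⌉ = 3328
j=8: r + 7k = 3876.781153… → ⌈·⌉ = 3877
j=9: r + 8k = 4426.473461… → ⌈·⌉ = 4427
j=10: r + 9k = 4976.165769… → ⌈·⌉ = 4977
j=11: r + 10k = 5525.858076… → ⌈·⌉ = 5526
j=12: r + 11k = 6075.550384… → ⌈·⌉ = 6076
j=13: r + 12k = 6625.242692… → ⌈·⌉ = 6626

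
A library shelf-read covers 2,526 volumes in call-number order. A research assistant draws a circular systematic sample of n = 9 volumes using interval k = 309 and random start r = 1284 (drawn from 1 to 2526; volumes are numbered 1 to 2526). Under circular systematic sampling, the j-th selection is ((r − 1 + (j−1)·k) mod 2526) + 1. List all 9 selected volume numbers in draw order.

Selection 1: 1284
Selection 2: 1284 + 309 = 1593
Selection 3: 1593 + 309 = 1902
Selection 4: 1902 + 309 = 2211
Selection 5: 2211 + 309 = 2520
Selection 6: 2520 + 309 = 2829 → 2829 − 2526 = 303
Selection 7: 303 + 309 = 612
Selection 8: 612 + 309 = 921
Selection 9: 921 + 309 = 1230

1284, 1593, 1902, 2211, 2520, 303, 612, 921, 1230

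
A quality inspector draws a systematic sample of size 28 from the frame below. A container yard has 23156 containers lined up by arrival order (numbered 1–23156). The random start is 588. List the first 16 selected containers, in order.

588, 1415, 2242, 3069, 3896, 4723, 5550, 6377, 7204, 8031, 8858, 9685, 10512, 11339, 12166, 12993

k = N/n = 23156/28 = 827
container 1: 588
container 2: 588 + 827 = 1415
container 3: 1415 + 827 = 2242
container 4: 2242 + 827 = 3069
container 5: 3069 + 827 = 3896
container 6: 3896 + 827 = 4723
container 7: 4723 + 827 = 5550
container 8: 5550 + 827 = 6377
container 9: 6377 + 827 = 7204
container 10: 7204 + 827 = 8031
container 11: 8031 + 827 = 8858
container 12: 8858 + 827 = 9685
container 13: 9685 + 827 = 10512
container 14: 10512 + 827 = 11339
container 15: 11339 + 827 = 12166
container 16: 12166 + 827 = 12993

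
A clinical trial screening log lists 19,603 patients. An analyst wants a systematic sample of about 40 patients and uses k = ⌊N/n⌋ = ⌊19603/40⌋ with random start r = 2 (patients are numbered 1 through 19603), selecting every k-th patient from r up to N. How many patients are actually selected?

k = ⌊19603/40⌋ = 490
Achieved size = ⌊(19603 − 2)/490⌋ + 1 = ⌊19601/490⌋ + 1 = 40 + 1 = 41
(last selection: 2 + 40×490 = 19602 ≤ 19603; next would be 20092 > 19603)

41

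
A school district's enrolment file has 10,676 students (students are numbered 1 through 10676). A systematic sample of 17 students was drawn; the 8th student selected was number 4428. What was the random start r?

32

k = 10676/17 = 628
r = 4428 − (8−1)×628 = 4428 − 4396 = 32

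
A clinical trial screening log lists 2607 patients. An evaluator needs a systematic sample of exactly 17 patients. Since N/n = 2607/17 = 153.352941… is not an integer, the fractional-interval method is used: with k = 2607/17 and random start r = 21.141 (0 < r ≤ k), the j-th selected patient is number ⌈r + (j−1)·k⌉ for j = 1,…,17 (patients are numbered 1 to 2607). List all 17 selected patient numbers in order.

22, 175, 328, 482, 635, 788, 942, 1095, 1248, 1402, 1555, 1709, 1862, 2015, 2169, 2322, 2475

j=1: r + 0k = 21.141 → ⌈·⌉ = 22
j=2: r + 1k = 174.493941… → ⌈·⌉ = 175
j=3: r + 2k = 327.846882… → ⌈·⌉ = 328
j=4: r + 3k = 481.199823… → ⌈·⌉ = 482
j=5: r + 4k = 634.552764… → ⌈·⌉ = 635
j=6: r + 5k = 787.905705… → ⌈·⌉ = 788
j=7: r + 6k = 941.258647… → ⌈·⌉ = 942
j=8: r + 7k = 1094.611588… → ⌈·⌉ = 1095
j=9: r + 8k = 1247.964529… → ⌈·⌉ = 1248
j=10: r + 9k = 1401.317470… → ⌈·⌉ = 1402
j=11: r + 10k = 1554.670411… → ⌈·⌉ = 1555
j=12: r + 11k = 1708.023352… → ⌈·⌉ = 1709
j=13: r + 12k = 1861.376294… → ⌈·⌉ = 1862
j=14: r + 13k = 2014.729235… → ⌈·⌉ = 2015
j=15: r + 14k = 2168.082176… → ⌈·⌉ = 2169
j=16: r + 15k = 2321.435117… → ⌈·⌉ = 2322
j=17: r + 16k = 2474.788058… → ⌈·⌉ = 2475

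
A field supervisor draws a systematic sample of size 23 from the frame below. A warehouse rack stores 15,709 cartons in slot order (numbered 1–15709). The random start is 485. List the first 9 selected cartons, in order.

k = N/n = 15709/23 = 683
carton 1: 485
carton 2: 485 + 683 = 1168
carton 3: 1168 + 683 = 1851
carton 4: 1851 + 683 = 2534
carton 5: 2534 + 683 = 3217
carton 6: 3217 + 683 = 3900
carton 7: 3900 + 683 = 4583
carton 8: 4583 + 683 = 5266
carton 9: 5266 + 683 = 5949

485, 1168, 1851, 2534, 3217, 3900, 4583, 5266, 5949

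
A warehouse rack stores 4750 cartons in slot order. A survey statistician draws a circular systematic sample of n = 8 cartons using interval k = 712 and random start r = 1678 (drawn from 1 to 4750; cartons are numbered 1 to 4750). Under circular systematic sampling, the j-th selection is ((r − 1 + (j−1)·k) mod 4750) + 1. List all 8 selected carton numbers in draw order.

1678, 2390, 3102, 3814, 4526, 488, 1200, 1912

Selection 1: 1678
Selection 2: 1678 + 712 = 2390
Selection 3: 2390 + 712 = 3102
Selection 4: 3102 + 712 = 3814
Selection 5: 3814 + 712 = 4526
Selection 6: 4526 + 712 = 5238 → 5238 − 4750 = 488
Selection 7: 488 + 712 = 1200
Selection 8: 1200 + 712 = 1912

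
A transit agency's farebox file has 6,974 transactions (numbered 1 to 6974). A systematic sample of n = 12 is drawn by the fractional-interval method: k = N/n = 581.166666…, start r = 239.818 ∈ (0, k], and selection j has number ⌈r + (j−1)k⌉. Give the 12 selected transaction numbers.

240, 821, 1403, 1984, 2565, 3146, 3727, 4308, 4890, 5471, 6052, 6633

j=1: r + 0k = 239.818 → ⌈·⌉ = 240
j=2: r + 1k = 820.984666… → ⌈·⌉ = 821
j=3: r + 2k = 1402.151333… → ⌈·⌉ = 1403
j=4: r + 3k = 1983.318 → ⌈·⌉ = 1984
j=5: r + 4k = 2564.484666… → ⌈·⌉ = 2565
j=6: r + 5k = 3145.651333… → ⌈·⌉ = 3146
j=7: r + 6k = 3726.818 → ⌈·⌉ = 3727
j=8: r + 7k = 4307.984666… → ⌈·⌉ = 4308
j=9: r + 8k = 4889.151333… → ⌈·⌉ = 4890
j=10: r + 9k = 5470.318 → ⌈·⌉ = 5471
j=11: r + 10k = 6051.484666… → ⌈·⌉ = 6052
j=12: r + 11k = 6632.651333… → ⌈·⌉ = 6633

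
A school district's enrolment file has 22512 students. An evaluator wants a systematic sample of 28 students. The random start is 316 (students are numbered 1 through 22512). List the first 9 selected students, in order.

316, 1120, 1924, 2728, 3532, 4336, 5140, 5944, 6748

k = N/n = 22512/28 = 804
student 1: 316
student 2: 316 + 804 = 1120
student 3: 1120 + 804 = 1924
student 4: 1924 + 804 = 2728
student 5: 2728 + 804 = 3532
student 6: 3532 + 804 = 4336
student 7: 4336 + 804 = 5140
student 8: 5140 + 804 = 5944
student 9: 5944 + 804 = 6748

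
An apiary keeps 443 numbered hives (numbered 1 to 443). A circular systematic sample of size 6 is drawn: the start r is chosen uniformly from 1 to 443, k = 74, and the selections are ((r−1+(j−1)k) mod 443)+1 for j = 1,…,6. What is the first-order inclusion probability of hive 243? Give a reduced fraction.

6/443

For each position j, as r ranges over 1…443 the j-th selection hits every hive exactly once, so hive 243 is selected for exactly 6 of the 443 starts.
Inclusion probability = 6/443.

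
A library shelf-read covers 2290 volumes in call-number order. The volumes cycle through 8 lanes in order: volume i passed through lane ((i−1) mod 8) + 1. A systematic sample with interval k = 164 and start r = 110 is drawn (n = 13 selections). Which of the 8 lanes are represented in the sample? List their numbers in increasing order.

Consecutive selections differ by k = 164, so their lane numbers differ by 164 mod 8 = 4.
gcd(164, 8) = 4, so the sample visits 8/4 = 2 distinct residues mod 8.
Start 110 is lane 6; the lanes hit are 2, 6.

2, 6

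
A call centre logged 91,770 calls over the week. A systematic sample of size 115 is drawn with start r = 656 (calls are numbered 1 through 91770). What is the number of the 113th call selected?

90032

k = 91770/115 = 798
113th selection = r + (113−1)·k = 656 + 112×798 = 656 + 89376 = 90032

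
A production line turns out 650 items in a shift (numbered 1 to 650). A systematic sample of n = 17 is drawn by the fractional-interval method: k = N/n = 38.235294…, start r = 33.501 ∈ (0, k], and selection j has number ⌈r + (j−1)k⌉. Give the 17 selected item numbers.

j=1: r + 0k = 33.501 → ⌈·⌉ = 34
j=2: r + 1k = 71.736294… → ⌈·⌉ = 72
j=3: r + 2k = 109.971588… → ⌈·⌉ = 110
j=4: r + 3k = 148.206882… → ⌈·⌉ = 149
j=5: r + 4k = 186.442176… → ⌈·⌉ = 187
j=6: r + 5k = 224.677470… → ⌈·⌉ = 225
j=7: r + 6k = 262.912764… → ⌈·⌉ = 263
j=8: r + 7k = 301.148058… → ⌈·⌉ = 302
j=9: r + 8k = 339.383352… → ⌈·⌉ = 340
j=10: r + 9k = 377.618647… → ⌈·⌉ = 378
j=11: r + 10k = 415.853941… → ⌈·⌉ = 416
j=12: r + 11k = 454.089235… → ⌈·⌉ = 455
j=13: r + 12k = 492.324529… → ⌈·⌉ = 493
j=14: r + 13k = 530.559823… → ⌈·⌉ = 531
j=15: r + 14k = 568.795117… → ⌈·⌉ = 569
j=16: r + 15k = 607.030411… → ⌈·⌉ = 608
j=17: r + 16k = 645.265705… → ⌈·⌉ = 646

34, 72, 110, 149, 187, 225, 263, 302, 340, 378, 416, 455, 493, 531, 569, 608, 646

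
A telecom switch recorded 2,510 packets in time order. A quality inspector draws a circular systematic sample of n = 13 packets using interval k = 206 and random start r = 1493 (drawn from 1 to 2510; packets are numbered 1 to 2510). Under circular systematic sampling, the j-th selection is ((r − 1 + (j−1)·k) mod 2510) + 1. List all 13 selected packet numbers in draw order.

1493, 1699, 1905, 2111, 2317, 13, 219, 425, 631, 837, 1043, 1249, 1455

Selection 1: 1493
Selection 2: 1493 + 206 = 1699
Selection 3: 1699 + 206 = 1905
Selection 4: 1905 + 206 = 2111
Selection 5: 2111 + 206 = 2317
Selection 6: 2317 + 206 = 2523 → 2523 − 2510 = 13
Selection 7: 13 + 206 = 219
Selection 8: 219 + 206 = 425
Selection 9: 425 + 206 = 631
Selection 10: 631 + 206 = 837
Selection 11: 837 + 206 = 1043
Selection 12: 1043 + 206 = 1249
Selection 13: 1249 + 206 = 1455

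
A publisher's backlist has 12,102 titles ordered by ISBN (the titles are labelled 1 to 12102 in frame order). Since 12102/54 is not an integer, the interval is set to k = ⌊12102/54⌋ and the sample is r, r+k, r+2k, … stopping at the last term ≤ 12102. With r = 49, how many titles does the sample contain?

54

k = ⌊12102/54⌋ = 224
Achieved size = ⌊(12102 − 49)/224⌋ + 1 = ⌊12053/224⌋ + 1 = 53 + 1 = 54
(last selection: 49 + 53×224 = 11921 ≤ 12102; next would be 12145 > 12102)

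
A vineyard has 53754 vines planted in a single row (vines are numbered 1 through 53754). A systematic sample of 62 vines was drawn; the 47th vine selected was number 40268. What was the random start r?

k = 53754/62 = 867
r = 40268 − (47−1)×867 = 40268 − 39882 = 386

386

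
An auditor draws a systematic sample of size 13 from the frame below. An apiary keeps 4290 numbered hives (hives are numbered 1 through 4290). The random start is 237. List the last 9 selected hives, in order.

1557, 1887, 2217, 2547, 2877, 3207, 3537, 3867, 4197

k = N/n = 4290/13 = 330
5th selection = 237 + 4×330 = 1557
6th: 1557 + 330 = 1887
7th: 1887 + 330 = 2217
8th: 2217 + 330 = 2547
9th: 2547 + 330 = 2877
10th: 2877 + 330 = 3207
11th: 3207 + 330 = 3537
12th: 3537 + 330 = 3867
13th: 3867 + 330 = 4197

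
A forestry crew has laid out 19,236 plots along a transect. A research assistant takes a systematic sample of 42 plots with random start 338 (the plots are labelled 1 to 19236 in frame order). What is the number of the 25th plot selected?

11330

k = 19236/42 = 458
25th selection = r + (25−1)·k = 338 + 24×458 = 338 + 10992 = 11330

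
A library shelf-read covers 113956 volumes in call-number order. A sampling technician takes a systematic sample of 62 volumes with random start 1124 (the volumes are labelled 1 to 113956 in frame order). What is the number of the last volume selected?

113242

k = 113956/62 = 1838
62nd selection = r + (62−1)·k = 1124 + 61×1838 = 1124 + 112118 = 113242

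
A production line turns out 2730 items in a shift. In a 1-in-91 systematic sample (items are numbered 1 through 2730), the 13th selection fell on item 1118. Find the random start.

26

k = 91
r = 1118 − (13−1)×91 = 1118 − 1092 = 26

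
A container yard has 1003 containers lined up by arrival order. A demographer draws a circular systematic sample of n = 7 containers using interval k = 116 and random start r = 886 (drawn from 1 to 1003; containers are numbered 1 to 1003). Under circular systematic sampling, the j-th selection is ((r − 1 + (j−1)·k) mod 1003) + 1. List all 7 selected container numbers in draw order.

886, 1002, 115, 231, 347, 463, 579

Selection 1: 886
Selection 2: 886 + 116 = 1002
Selection 3: 1002 + 116 = 1118 → 1118 − 1003 = 115
Selection 4: 115 + 116 = 231
Selection 5: 231 + 116 = 347
Selection 6: 347 + 116 = 463
Selection 7: 463 + 116 = 579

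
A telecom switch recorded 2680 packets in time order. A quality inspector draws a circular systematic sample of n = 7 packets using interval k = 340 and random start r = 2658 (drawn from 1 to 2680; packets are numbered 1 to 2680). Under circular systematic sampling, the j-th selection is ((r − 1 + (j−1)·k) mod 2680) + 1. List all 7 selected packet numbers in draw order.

2658, 318, 658, 998, 1338, 1678, 2018

Selection 1: 2658
Selection 2: 2658 + 340 = 2998 → 2998 − 2680 = 318
Selection 3: 318 + 340 = 658
Selection 4: 658 + 340 = 998
Selection 5: 998 + 340 = 1338
Selection 6: 1338 + 340 = 1678
Selection 7: 1678 + 340 = 2018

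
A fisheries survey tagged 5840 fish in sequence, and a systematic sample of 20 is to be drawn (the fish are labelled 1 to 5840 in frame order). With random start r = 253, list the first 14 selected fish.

k = N/n = 5840/20 = 292
fish 1: 253
fish 2: 253 + 292 = 545
fish 3: 545 + 292 = 837
fish 4: 837 + 292 = 1129
fish 5: 1129 + 292 = 1421
fish 6: 1421 + 292 = 1713
fish 7: 1713 + 292 = 2005
fish 8: 2005 + 292 = 2297
fish 9: 2297 + 292 = 2589
fish 10: 2589 + 292 = 2881
fish 11: 2881 + 292 = 3173
fish 12: 3173 + 292 = 3465
fish 13: 3465 + 292 = 3757
fish 14: 3757 + 292 = 4049

253, 545, 837, 1129, 1421, 1713, 2005, 2297, 2589, 2881, 3173, 3465, 3757, 4049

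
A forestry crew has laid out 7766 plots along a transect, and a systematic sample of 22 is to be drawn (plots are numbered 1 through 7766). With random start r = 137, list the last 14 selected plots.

2961, 3314, 3667, 4020, 4373, 4726, 5079, 5432, 5785, 6138, 6491, 6844, 7197, 7550

k = N/n = 7766/22 = 353
9th selection = 137 + 8×353 = 2961
10th: 2961 + 353 = 3314
11th: 3314 + 353 = 3667
12th: 3667 + 353 = 4020
13th: 4020 + 353 = 4373
14th: 4373 + 353 = 4726
15th: 4726 + 353 = 5079
16th: 5079 + 353 = 5432
17th: 5432 + 353 = 5785
18th: 5785 + 353 = 6138
19th: 6138 + 353 = 6491
20th: 6491 + 353 = 6844
21st: 6844 + 353 = 7197
22nd: 7197 + 353 = 7550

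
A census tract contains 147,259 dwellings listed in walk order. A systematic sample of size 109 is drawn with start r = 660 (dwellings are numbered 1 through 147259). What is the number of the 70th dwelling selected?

k = 147259/109 = 1351
70th selection = r + (70−1)·k = 660 + 69×1351 = 660 + 93219 = 93879

93879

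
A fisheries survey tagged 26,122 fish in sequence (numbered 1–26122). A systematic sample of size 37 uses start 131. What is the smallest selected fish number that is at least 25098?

25547

k = 26122/37 = 706
Steps past start: ⌈(25098 − 131)/706⌉ = ⌈24967/706⌉ = 36
Selected fish: 131 + 36×706 = 25547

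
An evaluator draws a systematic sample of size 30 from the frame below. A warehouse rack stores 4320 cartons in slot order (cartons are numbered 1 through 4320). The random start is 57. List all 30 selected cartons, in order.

k = N/n = 4320/30 = 144
carton 1: 57
carton 2: 57 + 144 = 201
carton 3: 201 + 144 = 345
carton 4: 345 + 144 = 489
carton 5: 489 + 144 = 633
carton 6: 633 + 144 = 777
carton 7: 777 + 144 = 921
carton 8: 921 + 144 = 1065
carton 9: 1065 + 144 = 1209
carton 10: 1209 + 144 = 1353
carton 11: 1353 + 144 = 1497
carton 12: 1497 + 144 = 1641
carton 13: 1641 + 144 = 1785
carton 14: 1785 + 144 = 1929
carton 15: 1929 + 144 = 2073
carton 16: 2073 + 144 = 2217
carton 17: 2217 + 144 = 2361
carton 18: 2361 + 144 = 2505
carton 19: 2505 + 144 = 2649
carton 20: 2649 + 144 = 2793
carton 21: 2793 + 144 = 2937
carton 22: 2937 + 144 = 3081
carton 23: 3081 + 144 = 3225
carton 24: 3225 + 144 = 3369
carton 25: 3369 + 144 = 3513
carton 26: 3513 + 144 = 3657
carton 27: 3657 + 144 = 3801
carton 28: 3801 + 144 = 3945
carton 29: 3945 + 144 = 4089
carton 30: 4089 + 144 = 4233

57, 201, 345, 489, 633, 777, 921, 1065, 1209, 1353, 1497, 1641, 1785, 1929, 2073, 2217, 2361, 2505, 2649, 2793, 2937, 3081, 3225, 3369, 3513, 3657, 3801, 3945, 4089, 4233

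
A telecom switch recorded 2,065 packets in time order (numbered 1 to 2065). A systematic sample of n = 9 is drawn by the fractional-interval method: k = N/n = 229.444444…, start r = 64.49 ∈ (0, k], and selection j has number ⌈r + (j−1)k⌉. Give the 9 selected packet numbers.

j=1: r + 0k = 64.49 → ⌈·⌉ = 65
j=2: r + 1k = 293.934444… → ⌈·⌉ = 294
j=3: r + 2k = 523.378888… → ⌈·⌉ = 524
j=4: r + 3k = 752.823333… → ⌈·⌉ = 753
j=5: r + 4k = 982.267777… → ⌈·⌉ = 983
j=6: r + 5k = 1211.712222… → ⌈·⌉ = 1212
j=7: r + 6k = 1441.156666… → ⌈·⌉ = 1442
j=8: r + 7k = 1670.601111… → ⌈·⌉ = 1671
j=9: r + 8k = 1900.045555… → ⌈·⌉ = 1901

65, 294, 524, 753, 983, 1212, 1442, 1671, 1901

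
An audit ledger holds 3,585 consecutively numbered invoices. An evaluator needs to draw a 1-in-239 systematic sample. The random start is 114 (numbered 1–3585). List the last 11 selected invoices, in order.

5th selection = 114 + 4×239 = 1070
6th: 1070 + 239 = 1309
7th: 1309 + 239 = 1548
8th: 1548 + 239 = 1787
9th: 1787 + 239 = 2026
10th: 2026 + 239 = 2265
11th: 2265 + 239 = 2504
12th: 2504 + 239 = 2743
13th: 2743 + 239 = 2982
14th: 2982 + 239 = 3221
15th: 3221 + 239 = 3460

1070, 1309, 1548, 1787, 2026, 2265, 2504, 2743, 2982, 3221, 3460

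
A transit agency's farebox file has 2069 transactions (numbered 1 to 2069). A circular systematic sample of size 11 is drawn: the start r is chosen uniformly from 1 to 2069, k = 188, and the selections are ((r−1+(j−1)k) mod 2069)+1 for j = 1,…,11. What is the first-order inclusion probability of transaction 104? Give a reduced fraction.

11/2069

For each position j, as r ranges over 1…2069 the j-th selection hits every transaction exactly once, so transaction 104 is selected for exactly 11 of the 2069 starts.
Inclusion probability = 11/2069.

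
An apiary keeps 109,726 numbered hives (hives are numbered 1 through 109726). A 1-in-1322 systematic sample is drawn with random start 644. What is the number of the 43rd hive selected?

56168

k = 1322
43rd selection = r + (43−1)·k = 644 + 42×1322 = 644 + 55524 = 56168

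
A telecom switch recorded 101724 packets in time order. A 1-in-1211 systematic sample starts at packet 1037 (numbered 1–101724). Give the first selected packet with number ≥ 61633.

62798

k = 1211
Steps past start: ⌈(61633 − 1037)/1211⌉ = ⌈60596/1211⌉ = 51
Selected packet: 1037 + 51×1211 = 62798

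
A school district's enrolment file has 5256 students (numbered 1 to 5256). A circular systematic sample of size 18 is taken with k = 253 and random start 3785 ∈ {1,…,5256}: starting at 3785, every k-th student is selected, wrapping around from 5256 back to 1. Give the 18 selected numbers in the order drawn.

Selection 1: 3785
Selection 2: 3785 + 253 = 4038
Selection 3: 4038 + 253 = 4291
Selection 4: 4291 + 253 = 4544
Selection 5: 4544 + 253 = 4797
Selection 6: 4797 + 253 = 5050
Selection 7: 5050 + 253 = 5303 → 5303 − 5256 = 47
Selection 8: 47 + 253 = 300
Selection 9: 300 + 253 = 553
Selection 10: 553 + 253 = 806
Selection 11: 806 + 253 = 1059
Selection 12: 1059 + 253 = 1312
Selection 13: 1312 + 253 = 1565
Selection 14: 1565 + 253 = 1818
Selection 15: 1818 + 253 = 2071
Selection 16: 2071 + 253 = 2324
Selection 17: 2324 + 253 = 2577
Selection 18: 2577 + 253 = 2830

3785, 4038, 4291, 4544, 4797, 5050, 47, 300, 553, 806, 1059, 1312, 1565, 1818, 2071, 2324, 2577, 2830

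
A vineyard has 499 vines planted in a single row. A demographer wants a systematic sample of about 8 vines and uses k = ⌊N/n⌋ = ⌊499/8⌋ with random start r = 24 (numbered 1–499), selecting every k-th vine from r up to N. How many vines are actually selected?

k = ⌊499/8⌋ = 62
Achieved size = ⌊(499 − 24)/62⌋ + 1 = ⌊475/62⌋ + 1 = 7 + 1 = 8
(last selection: 24 + 7×62 = 458 ≤ 499; next would be 520 > 499)

8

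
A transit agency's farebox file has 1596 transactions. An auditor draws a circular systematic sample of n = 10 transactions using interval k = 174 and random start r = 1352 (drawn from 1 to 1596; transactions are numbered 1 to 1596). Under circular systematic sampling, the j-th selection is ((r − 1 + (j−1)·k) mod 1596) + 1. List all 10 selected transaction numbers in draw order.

1352, 1526, 104, 278, 452, 626, 800, 974, 1148, 1322

Selection 1: 1352
Selection 2: 1352 + 174 = 1526
Selection 3: 1526 + 174 = 1700 → 1700 − 1596 = 104
Selection 4: 104 + 174 = 278
Selection 5: 278 + 174 = 452
Selection 6: 452 + 174 = 626
Selection 7: 626 + 174 = 800
Selection 8: 800 + 174 = 974
Selection 9: 974 + 174 = 1148
Selection 10: 1148 + 174 = 1322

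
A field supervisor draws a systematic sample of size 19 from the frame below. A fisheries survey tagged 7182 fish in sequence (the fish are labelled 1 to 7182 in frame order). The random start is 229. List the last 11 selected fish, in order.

3253, 3631, 4009, 4387, 4765, 5143, 5521, 5899, 6277, 6655, 7033

k = N/n = 7182/19 = 378
9th selection = 229 + 8×378 = 3253
10th: 3253 + 378 = 3631
11th: 3631 + 378 = 4009
12th: 4009 + 378 = 4387
13th: 4387 + 378 = 4765
14th: 4765 + 378 = 5143
15th: 5143 + 378 = 5521
16th: 5521 + 378 = 5899
17th: 5899 + 378 = 6277
18th: 6277 + 378 = 6655
19th: 6655 + 378 = 7033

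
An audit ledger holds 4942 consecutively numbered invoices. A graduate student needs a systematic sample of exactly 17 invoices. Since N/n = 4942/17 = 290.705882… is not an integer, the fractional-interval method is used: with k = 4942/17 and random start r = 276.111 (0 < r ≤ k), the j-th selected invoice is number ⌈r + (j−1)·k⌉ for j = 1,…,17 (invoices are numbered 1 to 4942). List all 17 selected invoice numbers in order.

277, 567, 858, 1149, 1439, 1730, 2021, 2312, 2602, 2893, 3184, 3474, 3765, 4056, 4346, 4637, 4928

j=1: r + 0k = 276.111 → ⌈·⌉ = 277
j=2: r + 1k = 566.816882… → ⌈·⌉ = 567
j=3: r + 2k = 857.522764… → ⌈·⌉ = 858
j=4: r + 3k = 1148.228647… → ⌈·⌉ = 1149
j=5: r + 4k = 1438.934529… → ⌈·⌉ = 1439
j=6: r + 5k = 1729.640411… → ⌈·⌉ = 1730
j=7: r + 6k = 2020.346294… → ⌈·⌉ = 2021
j=8: r + 7k = 2311.052176… → ⌈·⌉ = 2312
j=9: r + 8k = 2601.758058… → ⌈·⌉ = 2602
j=10: r + 9k = 2892.463941… → ⌈·⌉ = 2893
j=11: r + 10k = 3183.169823… → ⌈·⌉ = 3184
j=12: r + 11k = 3473.875705… → ⌈·⌉ = 3474
j=13: r + 12k = 3764.581588… → ⌈·⌉ = 3765
j=14: r + 13k = 4055.287470… → ⌈·⌉ = 4056
j=15: r + 14k = 4345.993352… → ⌈·⌉ = 4346
j=16: r + 15k = 4636.699235… → ⌈·⌉ = 4637
j=17: r + 16k = 4927.405117… → ⌈·⌉ = 4928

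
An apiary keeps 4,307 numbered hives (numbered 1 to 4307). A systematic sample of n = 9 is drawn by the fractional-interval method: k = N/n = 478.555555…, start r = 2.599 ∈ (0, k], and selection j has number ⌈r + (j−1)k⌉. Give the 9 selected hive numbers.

3, 482, 960, 1439, 1917, 2396, 2874, 3353, 3832

j=1: r + 0k = 2.599 → ⌈·⌉ = 3
j=2: r + 1k = 481.154555… → ⌈·⌉ = 482
j=3: r + 2k = 959.710111… → ⌈·⌉ = 960
j=4: r + 3k = 1438.265666… → ⌈·⌉ = 1439
j=5: r + 4k = 1916.821222… → ⌈·⌉ = 1917
j=6: r + 5k = 2395.376777… → ⌈·⌉ = 2396
j=7: r + 6k = 2873.932333… → ⌈·⌉ = 2874
j=8: r + 7k = 3352.487888… → ⌈·⌉ = 3353
j=9: r + 8k = 3831.043444… → ⌈·⌉ = 3832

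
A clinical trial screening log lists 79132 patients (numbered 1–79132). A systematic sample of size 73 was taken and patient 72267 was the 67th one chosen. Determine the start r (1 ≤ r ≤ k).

k = 79132/73 = 1084
r = 72267 − (67−1)×1084 = 72267 − 71544 = 723

723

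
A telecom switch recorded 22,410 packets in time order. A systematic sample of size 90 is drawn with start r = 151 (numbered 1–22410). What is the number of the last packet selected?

k = 22410/90 = 249
90th selection = r + (90−1)·k = 151 + 89×249 = 151 + 22161 = 22312

22312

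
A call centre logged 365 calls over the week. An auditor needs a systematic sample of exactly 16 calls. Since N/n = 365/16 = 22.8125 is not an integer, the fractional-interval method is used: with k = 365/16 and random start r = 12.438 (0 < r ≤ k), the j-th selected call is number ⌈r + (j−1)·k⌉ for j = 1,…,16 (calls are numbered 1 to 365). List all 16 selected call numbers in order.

13, 36, 59, 81, 104, 127, 150, 173, 195, 218, 241, 264, 287, 310, 332, 355

j=1: r + 0k = 12.438 → ⌈·⌉ = 13
j=2: r + 1k = 35.2505 → ⌈·⌉ = 36
j=3: r + 2k = 58.063 → ⌈·⌉ = 59
j=4: r + 3k = 80.8755 → ⌈·⌉ = 81
j=5: r + 4k = 103.688 → ⌈·⌉ = 104
j=6: r + 5k = 126.5005 → ⌈·⌉ = 127
j=7: r + 6k = 149.313 → ⌈·⌉ = 150
j=8: r + 7k = 172.1255 → ⌈·⌉ = 173
j=9: r + 8k = 194.938 → ⌈·⌉ = 195
j=10: r + 9k = 217.7505 → ⌈·⌉ = 218
j=11: r + 10k = 240.563 → ⌈·⌉ = 241
j=12: r + 11k = 263.3755 → ⌈·⌉ = 264
j=13: r + 12k = 286.188 → ⌈·⌉ = 287
j=14: r + 13k = 309.0005 → ⌈·⌉ = 310
j=15: r + 14k = 331.813 → ⌈·⌉ = 332
j=16: r + 15k = 354.6255 → ⌈·⌉ = 355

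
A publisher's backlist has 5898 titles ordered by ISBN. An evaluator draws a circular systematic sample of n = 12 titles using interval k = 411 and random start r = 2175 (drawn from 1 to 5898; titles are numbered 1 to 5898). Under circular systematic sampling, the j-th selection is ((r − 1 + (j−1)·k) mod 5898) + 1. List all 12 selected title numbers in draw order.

Selection 1: 2175
Selection 2: 2175 + 411 = 2586
Selection 3: 2586 + 411 = 2997
Selection 4: 2997 + 411 = 3408
Selection 5: 3408 + 411 = 3819
Selection 6: 3819 + 411 = 4230
Selection 7: 4230 + 411 = 4641
Selection 8: 4641 + 411 = 5052
Selection 9: 5052 + 411 = 5463
Selection 10: 5463 + 411 = 5874
Selection 11: 5874 + 411 = 6285 → 6285 − 5898 = 387
Selection 12: 387 + 411 = 798

2175, 2586, 2997, 3408, 3819, 4230, 4641, 5052, 5463, 5874, 387, 798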